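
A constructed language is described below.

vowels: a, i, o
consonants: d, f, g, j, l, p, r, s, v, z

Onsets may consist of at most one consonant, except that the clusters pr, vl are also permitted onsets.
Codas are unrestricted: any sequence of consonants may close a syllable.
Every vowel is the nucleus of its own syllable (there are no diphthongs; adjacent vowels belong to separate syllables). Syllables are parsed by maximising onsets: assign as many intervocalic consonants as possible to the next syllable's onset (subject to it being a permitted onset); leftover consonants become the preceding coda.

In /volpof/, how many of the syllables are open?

The vowels are o, o — 2 nuclei, so 2 syllables.
V1 /o/ – V2 /o/: /lp/; trying suffixes from longest down, /p/ is the first permitted one, so coda /l/ | onset /p/.
Result: vol.pof.
Classifying each syllable: /vol/ (closed), /pof/ (closed).
Open syllables: 0.

0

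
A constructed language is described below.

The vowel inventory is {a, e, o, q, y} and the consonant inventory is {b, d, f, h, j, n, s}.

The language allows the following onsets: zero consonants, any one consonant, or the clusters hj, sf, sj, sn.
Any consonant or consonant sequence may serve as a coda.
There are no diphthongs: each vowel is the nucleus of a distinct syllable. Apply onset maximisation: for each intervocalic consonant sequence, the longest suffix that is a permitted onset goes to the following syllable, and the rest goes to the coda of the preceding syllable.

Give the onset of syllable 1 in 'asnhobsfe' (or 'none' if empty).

Vowels present: a, o, e; each is a nucleus, giving 3 syllables.
V1 /a/ – V2 /o/: /snh/ — longest licit onset from the right is /h/, leaving /sn/ as coda.
V2 /o/ – V3 /e/: /bsf/; trying suffixes from longest down, /sf/ is the first permitted one, so coda /b/ | onset /sf/.
So the parse is asn.hob.sfe.
Syllable 1 is /asn/: onset ∅, nucleus /a/, coda /sn/.

none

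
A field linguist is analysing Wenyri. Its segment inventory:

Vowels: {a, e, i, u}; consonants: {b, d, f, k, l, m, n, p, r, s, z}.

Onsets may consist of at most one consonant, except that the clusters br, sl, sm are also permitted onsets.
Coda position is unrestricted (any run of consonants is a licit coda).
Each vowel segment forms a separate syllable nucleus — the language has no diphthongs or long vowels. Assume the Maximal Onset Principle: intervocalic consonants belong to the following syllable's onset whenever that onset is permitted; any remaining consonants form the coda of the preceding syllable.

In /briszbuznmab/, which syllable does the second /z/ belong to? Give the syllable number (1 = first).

Vowels present: i, u, a; each is a nucleus, giving 3 syllables.
/i…u/ gap (V1→V2): /szb/ — longest licit onset from the right is /b/, leaving /sz/ as coda.
/u…a/ gap (V2→V3): /znm/; trying suffixes from longest down, /m/ is the first permitted one, so coda /zn/ | onset /m/.
Result: brisz.buzn.mab.
The second /z/ is in the coda of syllable 2 (/buzn/).

2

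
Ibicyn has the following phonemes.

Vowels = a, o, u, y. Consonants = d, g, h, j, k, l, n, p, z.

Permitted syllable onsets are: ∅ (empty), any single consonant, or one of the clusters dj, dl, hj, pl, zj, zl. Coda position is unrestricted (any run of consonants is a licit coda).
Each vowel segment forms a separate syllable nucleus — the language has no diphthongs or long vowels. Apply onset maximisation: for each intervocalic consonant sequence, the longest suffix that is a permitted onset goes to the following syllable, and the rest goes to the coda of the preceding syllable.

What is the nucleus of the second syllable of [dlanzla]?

Vowels present: a, a; each is a nucleus, giving 2 syllables.
The second nucleus (vowel 2 from the left) is /a/.

a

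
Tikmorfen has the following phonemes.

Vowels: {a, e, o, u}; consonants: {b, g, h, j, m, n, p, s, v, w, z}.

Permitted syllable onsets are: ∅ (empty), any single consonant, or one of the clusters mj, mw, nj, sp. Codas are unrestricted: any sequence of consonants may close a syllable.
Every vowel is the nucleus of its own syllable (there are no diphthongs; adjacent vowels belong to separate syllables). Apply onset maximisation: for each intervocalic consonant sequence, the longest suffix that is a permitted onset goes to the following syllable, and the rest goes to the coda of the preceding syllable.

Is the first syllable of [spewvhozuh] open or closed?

closed

Nuclei (vowels): e, o, u → 3 syllables.
Between /e/ (V1) and /o/ (V2): cluster /wvh/ — the longest permitted-onset suffix is /h/; onset = /h/, preceding coda = /wv/.
Between /o/ (V2) and /u/ (V3): /z/ is a single consonant, so it becomes the next onset.
Putting it together: spewv.ho.zuh.
Syllable 1 is /spewv/ with coda /wv/, so it is closed.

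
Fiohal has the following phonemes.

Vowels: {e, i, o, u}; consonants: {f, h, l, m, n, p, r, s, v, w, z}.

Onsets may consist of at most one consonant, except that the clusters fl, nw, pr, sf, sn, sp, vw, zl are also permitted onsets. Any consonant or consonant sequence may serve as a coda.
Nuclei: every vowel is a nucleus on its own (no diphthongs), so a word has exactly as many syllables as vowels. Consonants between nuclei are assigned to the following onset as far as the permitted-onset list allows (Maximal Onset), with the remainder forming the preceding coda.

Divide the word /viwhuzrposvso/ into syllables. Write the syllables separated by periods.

Nuclei (vowels): i, u, o, o → 4 syllables.
/i…u/ gap (V1→V2): /wh/; trying suffixes from longest down, /h/ is the first permitted one, so coda /w/ | onset /h/.
/u…o/ gap (V2→V3): /zrp/; trying suffixes from longest down, /p/ is the first permitted one, so coda /zr/ | onset /p/.
/o…o/ gap (V3→V4): cluster /svs/ — the longest permitted-onset suffix is /s/; onset = /s/, preceding coda = /sv/.

viw.huzr.posv.so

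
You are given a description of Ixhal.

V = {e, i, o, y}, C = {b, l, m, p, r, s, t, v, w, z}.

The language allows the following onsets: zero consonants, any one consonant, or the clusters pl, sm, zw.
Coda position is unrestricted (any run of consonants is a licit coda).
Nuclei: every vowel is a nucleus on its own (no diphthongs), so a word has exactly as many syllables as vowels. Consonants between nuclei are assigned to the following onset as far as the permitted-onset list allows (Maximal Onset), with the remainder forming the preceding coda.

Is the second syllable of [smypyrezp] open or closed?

The vowels are y, y, e — 3 nuclei, so 3 syllables.
σ1/σ2 boundary: just /p/ — single C goes to the following onset.
σ2/σ3 boundary: /r/ is a single consonant, so it becomes the next onset.
Putting it together: smy.py.rezp.
Syllable 2 is /py/; it ends in its nucleus with no coda, so it is open.

open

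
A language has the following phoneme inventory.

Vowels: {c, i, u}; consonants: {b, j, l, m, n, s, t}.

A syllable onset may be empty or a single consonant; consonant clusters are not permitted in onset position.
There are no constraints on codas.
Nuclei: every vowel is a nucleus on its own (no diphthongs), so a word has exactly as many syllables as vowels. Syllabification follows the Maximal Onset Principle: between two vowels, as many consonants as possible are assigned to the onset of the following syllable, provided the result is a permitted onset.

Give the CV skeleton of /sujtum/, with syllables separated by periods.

The vowels are u, u — 2 nuclei, so 2 syllables.
V1 /u/ – V2 /u/: /jt/ splits as /j/ + /t/ (/t/ is the longest suffix that is a licit onset).
Result: suj.tum.
Mapping each syllable to C/V: /suj/ → CVC, /tum/ → CVC.

CVC.CVC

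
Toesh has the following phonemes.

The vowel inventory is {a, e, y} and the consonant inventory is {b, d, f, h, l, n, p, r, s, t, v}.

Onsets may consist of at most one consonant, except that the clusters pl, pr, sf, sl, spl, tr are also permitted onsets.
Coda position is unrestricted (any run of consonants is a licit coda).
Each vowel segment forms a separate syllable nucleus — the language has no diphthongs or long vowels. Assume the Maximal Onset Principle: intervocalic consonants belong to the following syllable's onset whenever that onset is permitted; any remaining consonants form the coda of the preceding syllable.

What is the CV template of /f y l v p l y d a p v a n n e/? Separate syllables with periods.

CVCC.CCV.CVC.CVC.CV

The vowels are y, y, a, a, e — 5 nuclei, so 5 syllables.
Between /y/ (V1) and /y/ (V2): /lvpl/ — longest licit onset from the right is /pl/, leaving /lv/ as coda.
Between /y/ (V2) and /a/ (V3): just /d/ — single C goes to the following onset.
Between /a/ (V3) and /a/ (V4): /pv/ — longest licit onset from the right is /v/, leaving /p/ as coda.
Between /a/ (V4) and /e/ (V5): /nn/ splits as /n/ + /n/ (/n/ is the longest suffix that is a licit onset).
So the parse is fylv.ply.dap.van.ne.
Mapping each syllable to C/V: /fylv/ → CVCC, /ply/ → CCV, /dap/ → CVC, /van/ → CVC, /ne/ → CV.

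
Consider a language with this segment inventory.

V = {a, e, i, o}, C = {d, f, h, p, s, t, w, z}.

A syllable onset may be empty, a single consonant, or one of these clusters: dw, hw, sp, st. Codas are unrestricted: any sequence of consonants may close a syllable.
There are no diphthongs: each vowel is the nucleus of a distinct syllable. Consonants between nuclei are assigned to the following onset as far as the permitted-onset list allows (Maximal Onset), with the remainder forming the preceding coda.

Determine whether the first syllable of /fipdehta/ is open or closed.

closed

The vowels are i, e, a — 3 nuclei, so 3 syllables.
σ1/σ2 boundary: cluster /pd/ — the longest permitted-onset suffix is /d/; onset = /d/, preceding coda = /p/.
σ2/σ3 boundary: /ht/ splits as /h/ + /t/ (/t/ is the longest suffix that is a licit onset).
So the parse is fip.deh.ta.
Syllable 1 is /fip/ with coda /p/, so it is closed.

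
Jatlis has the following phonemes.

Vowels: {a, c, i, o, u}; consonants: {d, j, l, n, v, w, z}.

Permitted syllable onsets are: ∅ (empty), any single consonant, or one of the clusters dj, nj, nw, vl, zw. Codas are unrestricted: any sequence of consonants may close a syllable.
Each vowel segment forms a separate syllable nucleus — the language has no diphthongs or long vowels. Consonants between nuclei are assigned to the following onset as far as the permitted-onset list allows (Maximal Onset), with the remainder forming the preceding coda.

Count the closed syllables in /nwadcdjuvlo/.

0

Vowels present: a, c, u, o; each is a nucleus, giving 4 syllables.
σ1/σ2 boundary: just /d/ — single C goes to the following onset.
σ2/σ3 boundary: /dj/ — entire cluster is a permitted onset → onset /dj/, coda ∅.
σ3/σ4 boundary: /vl/ is a licit onset in full, so it all attaches to the next syllable.
Result: nwa.dc.dju.vlo.
Classifying each syllable: /nwa/ (open), /dc/ (open), /dju/ (open), /vlo/ (open).
Closed syllables: 0.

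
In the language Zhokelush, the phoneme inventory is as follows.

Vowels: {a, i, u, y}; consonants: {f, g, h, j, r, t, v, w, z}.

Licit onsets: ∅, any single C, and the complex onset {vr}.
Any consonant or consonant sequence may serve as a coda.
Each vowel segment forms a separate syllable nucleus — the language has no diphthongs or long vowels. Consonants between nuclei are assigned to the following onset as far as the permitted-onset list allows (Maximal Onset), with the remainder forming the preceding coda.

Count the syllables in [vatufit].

3

The vowels are a, u, i — 3 nuclei, so 3 syllables.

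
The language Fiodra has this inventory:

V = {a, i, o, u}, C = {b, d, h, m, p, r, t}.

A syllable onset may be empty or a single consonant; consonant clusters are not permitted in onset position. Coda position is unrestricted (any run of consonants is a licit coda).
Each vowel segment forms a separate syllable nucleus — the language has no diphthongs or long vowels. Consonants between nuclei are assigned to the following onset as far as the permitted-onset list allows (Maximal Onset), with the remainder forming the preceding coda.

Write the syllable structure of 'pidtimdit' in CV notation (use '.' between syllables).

CVC.CVC.CVC

Nuclei (vowels): i, i, i → 3 syllables.
σ1/σ2 boundary: /dt/ splits as /d/ + /t/ (/t/ is the longest suffix that is a licit onset).
σ2/σ3 boundary: /md/ splits as /m/ + /d/ (/d/ is the longest suffix that is a licit onset).
Putting it together: pid.tim.dit.
Mapping each syllable to C/V: /pid/ → CVC, /tim/ → CVC, /dit/ → CVC.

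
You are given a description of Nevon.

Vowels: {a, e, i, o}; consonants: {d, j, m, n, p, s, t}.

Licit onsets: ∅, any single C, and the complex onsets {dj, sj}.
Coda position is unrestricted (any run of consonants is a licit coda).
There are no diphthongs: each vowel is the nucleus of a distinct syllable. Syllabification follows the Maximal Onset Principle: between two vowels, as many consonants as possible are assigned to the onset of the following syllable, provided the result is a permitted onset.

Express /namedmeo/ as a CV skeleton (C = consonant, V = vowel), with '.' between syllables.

CV.CVC.CV.V

The vowels are a, e, e, o — 4 nuclei, so 4 syllables.
/a…e/ gap (V1→V2): /m/ → onset of the next syllable (single consonants are always licit onsets).
/e…e/ gap (V2→V3): /dm/ splits as /d/ + /m/ (/m/ is the longest suffix that is a licit onset).
/e…o/ gap (V3→V4): hiatus — the boundary sits between the two vowels.
So the parse is na.med.me.o.
Mapping each syllable to C/V: /na/ → CV, /med/ → CVC, /me/ → CV, /o/ → V.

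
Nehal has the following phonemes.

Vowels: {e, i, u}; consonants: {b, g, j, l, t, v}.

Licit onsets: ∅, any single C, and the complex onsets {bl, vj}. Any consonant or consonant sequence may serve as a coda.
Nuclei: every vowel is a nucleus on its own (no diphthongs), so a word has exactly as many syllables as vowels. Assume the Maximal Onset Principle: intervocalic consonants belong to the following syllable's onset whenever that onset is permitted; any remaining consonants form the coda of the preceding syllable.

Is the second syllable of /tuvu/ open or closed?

open

The vowels are u, u — 2 nuclei, so 2 syllables.
V1 /u/ – V2 /u/: /v/ → onset of the next syllable (single consonants are always licit onsets).
So the parse is tu.vu.
Syllable 2 is /vu/; it ends in its nucleus with no coda, so it is open.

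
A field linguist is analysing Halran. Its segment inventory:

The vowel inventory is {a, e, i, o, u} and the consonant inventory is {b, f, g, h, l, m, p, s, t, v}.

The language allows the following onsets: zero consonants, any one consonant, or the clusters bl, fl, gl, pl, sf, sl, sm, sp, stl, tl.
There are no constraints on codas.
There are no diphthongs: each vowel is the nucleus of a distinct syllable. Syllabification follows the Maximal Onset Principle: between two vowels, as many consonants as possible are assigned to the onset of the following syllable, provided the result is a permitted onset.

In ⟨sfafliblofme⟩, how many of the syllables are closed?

1

Vowels present: a, i, o, e; each is a nucleus, giving 4 syllables.
/a…i/ gap (V1→V2): /fl/ is a licit onset in full, so it all attaches to the next syllable.
/i…o/ gap (V2→V3): /bl/ — entire cluster is a permitted onset → onset /bl/, coda ∅.
/o…e/ gap (V3→V4): /fm/ splits as /f/ + /m/ (/m/ is the longest suffix that is a licit onset).
Putting it together: sfa.fli.blof.me.
Classifying each syllable: /sfa/ (open), /fli/ (open), /blof/ (closed), /me/ (open).
Closed syllables: 1.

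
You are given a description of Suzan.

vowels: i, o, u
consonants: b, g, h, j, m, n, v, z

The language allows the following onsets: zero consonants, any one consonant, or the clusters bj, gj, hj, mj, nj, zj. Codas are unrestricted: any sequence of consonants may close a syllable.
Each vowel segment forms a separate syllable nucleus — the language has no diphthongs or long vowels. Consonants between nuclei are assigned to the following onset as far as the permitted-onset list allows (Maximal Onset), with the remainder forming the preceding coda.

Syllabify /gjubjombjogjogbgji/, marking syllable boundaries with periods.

Vowels present: u, o, o, o, i; each is a nucleus, giving 5 syllables.
/u…o/ gap (V1→V2): cluster /bj/ — /bj/ is itself a permitted onset, so the whole cluster goes right; preceding coda = ∅.
/o…o/ gap (V2→V3): /mbj/; trying suffixes from longest down, /bj/ is the first permitted one, so coda /m/ | onset /bj/.
/o…o/ gap (V3→V4): cluster /gj/ — /gj/ is itself a permitted onset, so the whole cluster goes right; preceding coda = ∅.
/o…i/ gap (V4→V5): /gbgj/ — longest licit onset from the right is /gj/, leaving /gb/ as coda.

gju.bjom.bjo.gjogb.gji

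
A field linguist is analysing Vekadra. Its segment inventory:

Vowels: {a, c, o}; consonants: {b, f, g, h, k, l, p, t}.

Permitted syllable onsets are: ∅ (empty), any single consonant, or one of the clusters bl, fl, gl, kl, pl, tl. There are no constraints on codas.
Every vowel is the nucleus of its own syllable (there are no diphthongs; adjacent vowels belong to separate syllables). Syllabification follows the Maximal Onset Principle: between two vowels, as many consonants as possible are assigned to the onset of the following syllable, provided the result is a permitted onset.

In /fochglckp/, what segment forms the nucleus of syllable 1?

Vowels present: o, c, c; each is a nucleus, giving 3 syllables.
The first nucleus (vowel 1 from the left) is /o/.

o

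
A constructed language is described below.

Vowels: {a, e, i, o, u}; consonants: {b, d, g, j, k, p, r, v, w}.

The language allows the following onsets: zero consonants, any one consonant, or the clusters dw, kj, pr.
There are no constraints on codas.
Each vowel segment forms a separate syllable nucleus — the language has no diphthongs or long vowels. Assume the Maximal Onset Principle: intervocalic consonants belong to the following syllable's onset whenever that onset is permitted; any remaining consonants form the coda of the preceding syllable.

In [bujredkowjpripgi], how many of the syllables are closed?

4

Vowels present: u, e, o, i, i; each is a nucleus, giving 5 syllables.
/u…e/ gap (V1→V2): cluster /jr/ — the longest permitted-onset suffix is /r/; onset = /r/, preceding coda = /j/.
/e…o/ gap (V2→V3): /dk/ splits as /d/ + /k/ (/k/ is the longest suffix that is a licit onset).
/o…i/ gap (V3→V4): /wjpr/ splits as /wj/ + /pr/ (/pr/ is the longest suffix that is a licit onset).
/i…i/ gap (V4→V5): cluster /pg/ — the longest permitted-onset suffix is /g/; onset = /g/, preceding coda = /p/.
Syllabification: buj.red.kowj.prip.gi.
Classifying each syllable: /buj/ (closed), /red/ (closed), /kowj/ (closed), /prip/ (closed), /gi/ (open).
Closed syllables: 4.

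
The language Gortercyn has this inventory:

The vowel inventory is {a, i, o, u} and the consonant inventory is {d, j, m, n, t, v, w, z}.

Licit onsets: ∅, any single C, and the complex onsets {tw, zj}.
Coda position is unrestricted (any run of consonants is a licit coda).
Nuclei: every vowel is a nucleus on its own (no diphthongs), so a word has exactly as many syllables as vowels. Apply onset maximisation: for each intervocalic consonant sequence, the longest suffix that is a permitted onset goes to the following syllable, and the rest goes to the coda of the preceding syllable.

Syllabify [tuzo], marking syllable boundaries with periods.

Vowels present: u, o; each is a nucleus, giving 2 syllables.
/u…o/ gap (V1→V2): /z/ is a single consonant, so it becomes the next onset.

tu.zo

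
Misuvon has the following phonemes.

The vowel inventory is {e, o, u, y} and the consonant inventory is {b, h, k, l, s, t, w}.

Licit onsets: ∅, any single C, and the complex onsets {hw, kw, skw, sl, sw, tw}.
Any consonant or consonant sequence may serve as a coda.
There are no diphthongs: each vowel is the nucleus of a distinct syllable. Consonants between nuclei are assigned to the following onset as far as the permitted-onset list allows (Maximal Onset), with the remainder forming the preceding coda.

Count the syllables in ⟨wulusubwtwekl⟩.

4

Nuclei (vowels): u, u, u, e → 4 syllables.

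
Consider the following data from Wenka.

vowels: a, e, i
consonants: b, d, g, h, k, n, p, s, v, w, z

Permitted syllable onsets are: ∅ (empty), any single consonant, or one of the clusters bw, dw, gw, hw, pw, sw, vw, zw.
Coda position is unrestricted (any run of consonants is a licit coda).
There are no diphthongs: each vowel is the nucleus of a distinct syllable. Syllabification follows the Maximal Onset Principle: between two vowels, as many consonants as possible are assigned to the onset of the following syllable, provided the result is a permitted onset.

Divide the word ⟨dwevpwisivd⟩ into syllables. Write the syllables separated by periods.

The vowels are e, i, i — 3 nuclei, so 3 syllables.
V1 /e/ – V2 /i/: cluster /vpw/ — the longest permitted-onset suffix is /pw/; onset = /pw/, preceding coda = /v/.
V2 /i/ – V3 /i/: /s/ → onset of the next syllable (single consonants are always licit onsets).

dwev.pwi.sivd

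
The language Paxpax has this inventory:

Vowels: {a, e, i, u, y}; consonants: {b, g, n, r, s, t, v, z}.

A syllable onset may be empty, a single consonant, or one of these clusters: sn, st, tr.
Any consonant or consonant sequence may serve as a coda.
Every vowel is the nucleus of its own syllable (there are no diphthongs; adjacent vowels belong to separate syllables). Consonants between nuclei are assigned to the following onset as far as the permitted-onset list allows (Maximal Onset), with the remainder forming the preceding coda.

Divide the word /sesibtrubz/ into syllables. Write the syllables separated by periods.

Nuclei (vowels): e, i, u → 3 syllables.
/e…i/ gap (V1→V2): just /s/ — single C goes to the following onset.
/i…u/ gap (V2→V3): /btr/; trying suffixes from longest down, /tr/ is the first permitted one, so coda /b/ | onset /tr/.

se.sib.trubz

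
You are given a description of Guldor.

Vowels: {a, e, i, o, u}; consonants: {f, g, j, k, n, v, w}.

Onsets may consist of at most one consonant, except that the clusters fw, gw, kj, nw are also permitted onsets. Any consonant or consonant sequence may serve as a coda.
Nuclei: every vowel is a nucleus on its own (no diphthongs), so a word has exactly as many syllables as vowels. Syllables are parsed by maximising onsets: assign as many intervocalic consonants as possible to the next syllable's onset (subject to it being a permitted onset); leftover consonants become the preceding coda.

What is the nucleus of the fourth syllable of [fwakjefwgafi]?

Nuclei (vowels): a, e, a, i → 4 syllables.
The fourth nucleus (vowel 4 from the left) is /i/.

i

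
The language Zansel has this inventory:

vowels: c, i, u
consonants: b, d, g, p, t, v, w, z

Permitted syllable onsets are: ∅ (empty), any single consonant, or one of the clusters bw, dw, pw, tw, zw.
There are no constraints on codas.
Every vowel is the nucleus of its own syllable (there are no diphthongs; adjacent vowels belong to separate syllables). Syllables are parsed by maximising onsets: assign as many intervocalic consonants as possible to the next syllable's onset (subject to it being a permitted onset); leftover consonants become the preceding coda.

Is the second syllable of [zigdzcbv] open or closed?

The vowels are i, c — 2 nuclei, so 2 syllables.
V1 /i/ – V2 /c/: cluster /gdz/ — the longest permitted-onset suffix is /z/; onset = /z/, preceding coda = /gd/.
So the parse is zigd.zcbv.
Syllable 2 is /zcbv/ with coda /bv/, so it is closed.

closed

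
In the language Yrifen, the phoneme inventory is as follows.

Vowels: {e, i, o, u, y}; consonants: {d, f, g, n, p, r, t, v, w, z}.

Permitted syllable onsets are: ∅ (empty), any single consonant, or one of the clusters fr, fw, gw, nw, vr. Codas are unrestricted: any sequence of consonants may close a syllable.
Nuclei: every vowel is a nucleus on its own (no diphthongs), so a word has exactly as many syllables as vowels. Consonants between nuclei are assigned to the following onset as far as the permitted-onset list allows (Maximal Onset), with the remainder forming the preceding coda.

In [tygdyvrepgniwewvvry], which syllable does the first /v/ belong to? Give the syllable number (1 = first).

3

Vowels present: y, y, e, i, e, y; each is a nucleus, giving 6 syllables.
/y…y/ gap (V1→V2): /gd/ splits as /g/ + /d/ (/d/ is the longest suffix that is a licit onset).
/y…e/ gap (V2→V3): /vr/ — entire cluster is a permitted onset → onset /vr/, coda ∅.
/e…i/ gap (V3→V4): /pgn/ splits as /pg/ + /n/ (/n/ is the longest suffix that is a licit onset).
/i…e/ gap (V4→V5): just /w/ — single C goes to the following onset.
/e…y/ gap (V5→V6): cluster /wvvr/ — the longest permitted-onset suffix is /vr/; onset = /vr/, preceding coda = /wv/.
Syllabification: tyg.dy.vrepg.ni.wewv.vry.
The first /v/ is in the onset of syllable 3 (/vrepg/).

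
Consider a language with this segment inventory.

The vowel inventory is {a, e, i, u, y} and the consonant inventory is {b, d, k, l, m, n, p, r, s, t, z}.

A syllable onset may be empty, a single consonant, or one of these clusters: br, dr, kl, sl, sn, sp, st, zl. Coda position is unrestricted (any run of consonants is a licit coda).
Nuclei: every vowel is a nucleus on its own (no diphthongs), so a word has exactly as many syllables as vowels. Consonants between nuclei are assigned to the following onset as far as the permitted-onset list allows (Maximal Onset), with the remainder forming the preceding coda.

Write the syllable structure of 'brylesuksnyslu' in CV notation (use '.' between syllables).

CCV.CV.CVC.CCV.CCV

The vowels are y, e, u, y, u — 5 nuclei, so 5 syllables.
V1 /y/ – V2 /e/: just /l/ — single C goes to the following onset.
V2 /e/ – V3 /u/: /s/ is a single consonant, so it becomes the next onset.
V3 /u/ – V4 /y/: cluster /ksn/ — the longest permitted-onset suffix is /sn/; onset = /sn/, preceding coda = /k/.
V4 /y/ – V5 /u/: /sl/ is a licit onset in full, so it all attaches to the next syllable.
Putting it together: bry.le.suk.sny.slu.
Mapping each syllable to C/V: /bry/ → CCV, /le/ → CV, /suk/ → CVC, /sny/ → CCV, /slu/ → CCV.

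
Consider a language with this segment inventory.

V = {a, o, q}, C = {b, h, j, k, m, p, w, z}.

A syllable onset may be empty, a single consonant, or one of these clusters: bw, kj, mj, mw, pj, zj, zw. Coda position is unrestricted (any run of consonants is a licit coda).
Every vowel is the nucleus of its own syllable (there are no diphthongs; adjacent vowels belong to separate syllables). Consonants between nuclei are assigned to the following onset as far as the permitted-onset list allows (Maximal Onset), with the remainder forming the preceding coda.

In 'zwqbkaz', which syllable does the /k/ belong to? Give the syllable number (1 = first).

The vowels are q, a — 2 nuclei, so 2 syllables.
σ1/σ2 boundary: cluster /bk/ — the longest permitted-onset suffix is /k/; onset = /k/, preceding coda = /b/.
So the parse is zwqb.kaz.
The /k/ is in the onset of syllable 2 (/kaz/).

2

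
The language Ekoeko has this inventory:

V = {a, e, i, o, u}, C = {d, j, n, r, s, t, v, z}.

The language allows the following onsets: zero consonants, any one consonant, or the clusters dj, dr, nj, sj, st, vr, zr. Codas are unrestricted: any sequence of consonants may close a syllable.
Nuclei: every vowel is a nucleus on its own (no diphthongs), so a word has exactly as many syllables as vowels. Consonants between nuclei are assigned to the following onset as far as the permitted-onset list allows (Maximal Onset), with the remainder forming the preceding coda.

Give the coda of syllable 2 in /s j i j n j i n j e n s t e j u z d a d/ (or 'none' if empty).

The vowels are i, i, e, e, u, a — 6 nuclei, so 6 syllables.
V1 /i/ – V2 /i/: /jnj/ splits as /j/ + /nj/ (/nj/ is the longest suffix that is a licit onset).
V2 /i/ – V3 /e/: /nj/ is a licit onset in full, so it all attaches to the next syllable.
V3 /e/ – V4 /e/: cluster /nst/ — the longest permitted-onset suffix is /st/; onset = /st/, preceding coda = /n/.
V4 /e/ – V5 /u/: /j/ → onset of the next syllable (single consonants are always licit onsets).
V5 /u/ – V6 /a/: /zd/; trying suffixes from longest down, /d/ is the first permitted one, so coda /z/ | onset /d/.
Syllabification: sjij.nji.njen.ste.juz.dad.
Syllable 2 is /nji/: onset /nj/, nucleus /i/, coda ∅.

none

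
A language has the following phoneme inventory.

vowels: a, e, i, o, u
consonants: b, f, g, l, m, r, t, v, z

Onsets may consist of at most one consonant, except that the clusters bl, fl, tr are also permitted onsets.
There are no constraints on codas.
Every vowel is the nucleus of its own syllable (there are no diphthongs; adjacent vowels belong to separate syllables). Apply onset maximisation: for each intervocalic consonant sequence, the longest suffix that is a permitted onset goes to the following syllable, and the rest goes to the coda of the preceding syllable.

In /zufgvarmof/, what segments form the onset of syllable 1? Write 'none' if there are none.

z

Vowels present: u, a, o; each is a nucleus, giving 3 syllables.
/u…a/ gap (V1→V2): /fgv/ splits as /fg/ + /v/ (/v/ is the longest suffix that is a licit onset).
/a…o/ gap (V2→V3): /rm/ splits as /r/ + /m/ (/m/ is the longest suffix that is a licit onset).
Syllabification: zufg.var.mof.
Syllable 1 is /zufg/: onset /z/, nucleus /u/, coda /fg/.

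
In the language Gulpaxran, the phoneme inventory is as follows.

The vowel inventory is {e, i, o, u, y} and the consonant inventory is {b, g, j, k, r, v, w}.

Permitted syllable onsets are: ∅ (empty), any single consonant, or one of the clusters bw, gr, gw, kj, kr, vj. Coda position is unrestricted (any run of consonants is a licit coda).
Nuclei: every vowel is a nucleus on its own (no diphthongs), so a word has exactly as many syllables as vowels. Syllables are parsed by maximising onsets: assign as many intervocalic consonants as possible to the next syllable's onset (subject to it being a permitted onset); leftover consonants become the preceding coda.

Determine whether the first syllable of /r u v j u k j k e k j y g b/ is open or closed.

Vowels present: u, u, e, y; each is a nucleus, giving 4 syllables.
Between /u/ (V1) and /u/ (V2): cluster /vj/ — /vj/ is itself a permitted onset, so the whole cluster goes right; preceding coda = ∅.
Between /u/ (V2) and /e/ (V3): /kjk/ — longest licit onset from the right is /k/, leaving /kj/ as coda.
Between /e/ (V3) and /y/ (V4): cluster /kj/ — /kj/ is itself a permitted onset, so the whole cluster goes right; preceding coda = ∅.
Result: ru.vjukj.ke.kjygb.
Syllable 1 is /ru/; it ends in its nucleus with no coda, so it is open.

open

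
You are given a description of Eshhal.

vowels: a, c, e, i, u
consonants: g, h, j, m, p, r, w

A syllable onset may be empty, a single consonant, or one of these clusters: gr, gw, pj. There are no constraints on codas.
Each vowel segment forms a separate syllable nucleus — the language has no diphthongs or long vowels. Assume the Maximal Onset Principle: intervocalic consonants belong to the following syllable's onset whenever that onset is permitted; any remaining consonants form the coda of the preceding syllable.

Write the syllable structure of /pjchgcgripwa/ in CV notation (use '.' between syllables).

The vowels are c, c, i, a — 4 nuclei, so 4 syllables.
Between /c/ (V1) and /c/ (V2): /hg/ splits as /h/ + /g/ (/g/ is the longest suffix that is a licit onset).
Between /c/ (V2) and /i/ (V3): cluster /gr/ — /gr/ is itself a permitted onset, so the whole cluster goes right; preceding coda = ∅.
Between /i/ (V3) and /a/ (V4): /pw/; trying suffixes from longest down, /w/ is the first permitted one, so coda /p/ | onset /w/.
Result: pjch.gc.grip.wa.
Mapping each syllable to C/V: /pjch/ → CCVC, /gc/ → CV, /grip/ → CCVC, /wa/ → CV.

CCVC.CV.CCVC.CV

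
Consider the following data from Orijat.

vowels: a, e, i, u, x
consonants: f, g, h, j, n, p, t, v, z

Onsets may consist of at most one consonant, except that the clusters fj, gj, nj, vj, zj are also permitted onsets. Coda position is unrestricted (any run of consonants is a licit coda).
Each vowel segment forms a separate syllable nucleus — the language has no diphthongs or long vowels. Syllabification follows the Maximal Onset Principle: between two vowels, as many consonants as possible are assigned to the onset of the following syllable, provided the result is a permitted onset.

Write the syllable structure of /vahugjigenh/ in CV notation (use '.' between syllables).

CV.CV.CCV.CVCC

Vowels present: a, u, i, e; each is a nucleus, giving 4 syllables.
/a…u/ gap (V1→V2): /h/ → onset of the next syllable (single consonants are always licit onsets).
/u…i/ gap (V2→V3): /gj/ — entire cluster is a permitted onset → onset /gj/, coda ∅.
/i…e/ gap (V3→V4): /g/ is a single consonant, so it becomes the next onset.
Result: va.hu.gji.genh.
Mapping each syllable to C/V: /va/ → CV, /hu/ → CV, /gji/ → CCV, /genh/ → CVCC.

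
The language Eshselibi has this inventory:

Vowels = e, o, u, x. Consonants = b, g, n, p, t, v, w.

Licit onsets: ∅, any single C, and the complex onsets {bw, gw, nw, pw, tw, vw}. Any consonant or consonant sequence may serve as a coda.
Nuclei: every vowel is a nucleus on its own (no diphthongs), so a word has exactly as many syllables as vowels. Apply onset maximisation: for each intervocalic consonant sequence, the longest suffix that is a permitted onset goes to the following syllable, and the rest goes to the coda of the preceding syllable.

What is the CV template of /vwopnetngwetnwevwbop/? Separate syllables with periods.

CCVC.CVCC.CCVC.CCVCC.CVC

The vowels are o, e, e, e, o — 5 nuclei, so 5 syllables.
/o…e/ gap (V1→V2): /pn/; trying suffixes from longest down, /n/ is the first permitted one, so coda /p/ | onset /n/.
/e…e/ gap (V2→V3): /tngw/; trying suffixes from longest down, /gw/ is the first permitted one, so coda /tn/ | onset /gw/.
/e…e/ gap (V3→V4): /tnw/; trying suffixes from longest down, /nw/ is the first permitted one, so coda /t/ | onset /nw/.
/e…o/ gap (V4→V5): /vwb/ — longest licit onset from the right is /b/, leaving /vw/ as coda.
Syllabification: vwop.netn.gwet.nwevw.bop.
Mapping each syllable to C/V: /vwop/ → CCVC, /netn/ → CVCC, /gwet/ → CCVC, /nwevw/ → CCVCC, /bop/ → CVC.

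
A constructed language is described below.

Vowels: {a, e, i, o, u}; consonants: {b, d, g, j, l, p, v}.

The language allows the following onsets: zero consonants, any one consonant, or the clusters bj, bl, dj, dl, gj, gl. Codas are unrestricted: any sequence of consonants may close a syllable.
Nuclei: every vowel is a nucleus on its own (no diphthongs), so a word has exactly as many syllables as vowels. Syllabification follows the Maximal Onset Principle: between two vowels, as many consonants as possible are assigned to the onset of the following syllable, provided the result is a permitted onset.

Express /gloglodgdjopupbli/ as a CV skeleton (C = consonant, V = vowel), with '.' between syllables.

CCV.CCVCC.CCV.CVC.CCV

Nuclei (vowels): o, o, o, u, i → 5 syllables.
σ1/σ2 boundary: /gl/ — entire cluster is a permitted onset → onset /gl/, coda ∅.
σ2/σ3 boundary: cluster /dgdj/ — the longest permitted-onset suffix is /dj/; onset = /dj/, preceding coda = /dg/.
σ3/σ4 boundary: /p/ → onset of the next syllable (single consonants are always licit onsets).
σ4/σ5 boundary: /pbl/; trying suffixes from longest down, /bl/ is the first permitted one, so coda /p/ | onset /bl/.
Syllabification: glo.glodg.djo.pup.bli.
Mapping each syllable to C/V: /glo/ → CCV, /glodg/ → CCVCC, /djo/ → CCV, /pup/ → CVC, /bli/ → CCV.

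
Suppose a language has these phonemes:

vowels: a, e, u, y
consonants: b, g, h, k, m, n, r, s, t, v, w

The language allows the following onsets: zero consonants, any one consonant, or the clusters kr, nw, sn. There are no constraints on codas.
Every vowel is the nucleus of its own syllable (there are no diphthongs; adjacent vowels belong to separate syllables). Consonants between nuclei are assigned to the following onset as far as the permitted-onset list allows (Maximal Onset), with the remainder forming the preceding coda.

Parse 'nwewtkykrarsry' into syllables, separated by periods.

nwewt.ky.krars.ry

Vowels present: e, y, a, y; each is a nucleus, giving 4 syllables.
/e…y/ gap (V1→V2): /wtk/ — longest licit onset from the right is /k/, leaving /wt/ as coda.
/y…a/ gap (V2→V3): cluster /kr/ — /kr/ is itself a permitted onset, so the whole cluster goes right; preceding coda = ∅.
/a…y/ gap (V3→V4): /rsr/; trying suffixes from longest down, /r/ is the first permitted one, so coda /rs/ | onset /r/.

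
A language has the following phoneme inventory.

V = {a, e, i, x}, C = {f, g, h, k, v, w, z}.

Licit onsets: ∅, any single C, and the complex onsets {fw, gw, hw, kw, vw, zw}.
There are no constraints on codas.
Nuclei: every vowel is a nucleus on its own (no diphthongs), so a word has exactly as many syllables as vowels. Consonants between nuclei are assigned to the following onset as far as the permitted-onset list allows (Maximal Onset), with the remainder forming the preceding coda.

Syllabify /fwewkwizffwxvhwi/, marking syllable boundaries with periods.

Nuclei (vowels): e, i, x, i → 4 syllables.
σ1/σ2 boundary: /wkw/; trying suffixes from longest down, /kw/ is the first permitted one, so coda /w/ | onset /kw/.
σ2/σ3 boundary: cluster /zffw/ — the longest permitted-onset suffix is /fw/; onset = /fw/, preceding coda = /zf/.
σ3/σ4 boundary: /vhw/; trying suffixes from longest down, /hw/ is the first permitted one, so coda /v/ | onset /hw/.

fwew.kwizf.fwxv.hwi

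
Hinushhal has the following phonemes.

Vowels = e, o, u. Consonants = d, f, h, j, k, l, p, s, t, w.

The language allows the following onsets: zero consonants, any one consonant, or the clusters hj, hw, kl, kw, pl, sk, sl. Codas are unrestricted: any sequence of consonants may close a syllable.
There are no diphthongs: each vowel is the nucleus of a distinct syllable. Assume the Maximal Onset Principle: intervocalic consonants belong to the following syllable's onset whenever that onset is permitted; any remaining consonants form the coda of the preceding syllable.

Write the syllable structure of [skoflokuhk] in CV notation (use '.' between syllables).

CCVC.CV.CVCC

The vowels are o, o, u — 3 nuclei, so 3 syllables.
Between /o/ (V1) and /o/ (V2): cluster /fl/ — the longest permitted-onset suffix is /l/; onset = /l/, preceding coda = /f/.
Between /o/ (V2) and /u/ (V3): /k/ → onset of the next syllable (single consonants are always licit onsets).
Putting it together: skof.lo.kuhk.
Mapping each syllable to C/V: /skof/ → CCVC, /lo/ → CV, /kuhk/ → CVCC.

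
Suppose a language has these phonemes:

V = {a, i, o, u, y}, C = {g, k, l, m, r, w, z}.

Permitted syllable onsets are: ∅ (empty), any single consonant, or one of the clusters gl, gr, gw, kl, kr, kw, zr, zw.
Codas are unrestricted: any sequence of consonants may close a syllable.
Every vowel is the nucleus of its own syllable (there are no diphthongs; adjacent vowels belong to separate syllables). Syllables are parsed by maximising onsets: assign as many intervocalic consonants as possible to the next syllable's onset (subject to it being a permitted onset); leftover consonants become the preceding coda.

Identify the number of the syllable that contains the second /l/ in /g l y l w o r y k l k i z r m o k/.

The vowels are y, o, y, i, o — 5 nuclei, so 5 syllables.
Between /y/ (V1) and /o/ (V2): /lw/ — longest licit onset from the right is /w/, leaving /l/ as coda.
Between /o/ (V2) and /y/ (V3): just /r/ — single C goes to the following onset.
Between /y/ (V3) and /i/ (V4): cluster /klk/ — the longest permitted-onset suffix is /k/; onset = /k/, preceding coda = /kl/.
Between /i/ (V4) and /o/ (V5): cluster /zrm/ — the longest permitted-onset suffix is /m/; onset = /m/, preceding coda = /zr/.
Syllabification: glyl.wo.rykl.kizr.mok.
The second /l/ is in the coda of syllable 1 (/glyl/).

1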